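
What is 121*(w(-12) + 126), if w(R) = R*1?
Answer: 13794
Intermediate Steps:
w(R) = R
121*(w(-12) + 126) = 121*(-12 + 126) = 121*114 = 13794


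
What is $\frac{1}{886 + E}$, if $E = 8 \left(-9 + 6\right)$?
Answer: $\frac{1}{862} \approx 0.0011601$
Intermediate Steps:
$E = -24$ ($E = 8 \left(-3\right) = -24$)
$\frac{1}{886 + E} = \frac{1}{886 - 24} = \frac{1}{862}$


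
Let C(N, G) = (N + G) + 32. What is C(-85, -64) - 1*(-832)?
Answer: 715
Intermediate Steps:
C(N, G) = 32 + G + N (C(N, G) = (G + N) + 32 = 32 + G + N)
C(-85, -64) - 1*(-832) = (32 - 64 - 85) - 1*(-832) = -117 + 832 = 715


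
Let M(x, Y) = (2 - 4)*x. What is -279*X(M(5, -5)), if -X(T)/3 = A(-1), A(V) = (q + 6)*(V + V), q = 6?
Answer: -20088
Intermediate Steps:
M(x, Y) = -2*x
A(V) = 24*V (A(V) = (6 + 6)*(V + V) = 12*(2*V) = 24*V)
X(T) = 72 (X(T) = -72*(-1) = -3*(-24) = 72)
-279*X(M(5, -5)) = -279*72 = -20088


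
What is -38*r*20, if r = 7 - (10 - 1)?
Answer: 1520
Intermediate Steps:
r = -2 (r = 7 - 1*9 = 7 - 9 = -2)
-38*r*20 = -38*(-2)*20 = 76*20 = 1520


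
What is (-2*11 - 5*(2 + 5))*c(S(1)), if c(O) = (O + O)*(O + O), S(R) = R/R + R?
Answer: -912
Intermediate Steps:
S(R) = 1 + R
c(O) = 4*O² (c(O) = (2*O)*(2*O) = 4*O²)
(-2*11 - 5*(2 + 5))*c(S(1)) = (-2*11 - 5*(2 + 5))*(4*(1 + 1)²) = (-22 - 5*7)*(4*2²) = (-22 - 35)*(4*4) = -57*16 = -912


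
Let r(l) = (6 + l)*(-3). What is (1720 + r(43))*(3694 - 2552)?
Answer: 1796366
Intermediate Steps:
r(l) = -18 - 3*l
(1720 + r(43))*(3694 - 2552) = (1720 + (-18 - 3*43))*(3694 - 2552) = (1720 + (-18 - 129))*1142 = (1720 - 147)*1142 = 1573*1142 = 1796366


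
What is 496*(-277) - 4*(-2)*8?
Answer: -137328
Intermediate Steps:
496*(-277) - 4*(-2)*8 = -137392 + 8*8 = -137392 + 64 = -137328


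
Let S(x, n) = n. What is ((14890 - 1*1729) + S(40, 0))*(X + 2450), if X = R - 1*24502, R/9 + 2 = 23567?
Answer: 2501024313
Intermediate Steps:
R = 212085 (R = -18 + 9*23567 = -18 + 212103 = 212085)
X = 187583 (X = 212085 - 1*24502 = 212085 - 24502 = 187583)
((14890 - 1*1729) + S(40, 0))*(X + 2450) = ((14890 - 1*1729) + 0)*(187583 + 2450) = ((14890 - 1729) + 0)*190033 = (13161 + 0)*190033 = 13161*190033 = 2501024313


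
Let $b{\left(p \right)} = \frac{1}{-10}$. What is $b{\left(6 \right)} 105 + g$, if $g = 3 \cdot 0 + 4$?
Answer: $- \frac{13}{2} \approx -6.5$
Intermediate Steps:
$b{\left(p \right)} = - \frac{1}{10}$
$g = 4$ ($g = 0 + 4 = 4$)
$b{\left(6 \right)} 105 + g = \left(- \frac{1}{10}\right) 105 + 4 = - \frac{21}{2} + 4 = - \frac{13}{2}$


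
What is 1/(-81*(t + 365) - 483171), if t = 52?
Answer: -1/516948 ≈ -1.9344e-6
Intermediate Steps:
1/(-81*(t + 365) - 483171) = 1/(-81*(52 + 365) - 483171) = 1/(-81*417 - 483171) = 1/(-33777 - 483171) = 1/(-516948) = -1/516948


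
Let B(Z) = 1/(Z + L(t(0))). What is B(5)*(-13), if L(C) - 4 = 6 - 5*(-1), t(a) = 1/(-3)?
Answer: -13/20 ≈ -0.65000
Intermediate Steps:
t(a) = -⅓
L(C) = 15 (L(C) = 4 + (6 - 5*(-1)) = 4 + (6 + 5) = 4 + 11 = 15)
B(Z) = 1/(15 + Z) (B(Z) = 1/(Z + 15) = 1/(15 + Z))
B(5)*(-13) = -13/(15 + 5) = -13/20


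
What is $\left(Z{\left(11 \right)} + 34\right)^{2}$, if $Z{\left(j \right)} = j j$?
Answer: $24025$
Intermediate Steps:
$Z{\left(j \right)} = j^{2}$
$\left(Z{\left(11 \right)} + 34\right)^{2} = \left(11^{2} + 34\right)^{2} = \left(121 + 34\right)^{2} = 155^{2} = 24025$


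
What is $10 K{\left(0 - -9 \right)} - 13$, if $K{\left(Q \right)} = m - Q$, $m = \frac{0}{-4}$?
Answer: $-103$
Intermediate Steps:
$m = 0$ ($m = 0 \left(- \frac{1}{4}\right) = 0$)
$K{\left(Q \right)} = - Q$ ($K{\left(Q \right)} = 0 - Q = - Q$)
$10 K{\left(0 - -9 \right)} - 13 = 10 \left(- (0 - -9)\right) - 13 = 10 \left(- (0 + 9)\right) - 13 = 10 \left(\left(-1\right) 9\right) - 13 = 10 \left(-9\right) - 13 = -90 - 13 = -103$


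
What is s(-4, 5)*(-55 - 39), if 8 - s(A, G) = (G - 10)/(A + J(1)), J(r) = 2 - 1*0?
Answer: -517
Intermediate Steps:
J(r) = 2 (J(r) = 2 + 0 = 2)
s(A, G) = 8 - (-10 + G)/(2 + A) (s(A, G) = 8 - (G - 10)/(A + 2) = 8 - (-10 + G)/(2 + A))
s(-4, 5)*(-55 - 39) = ((26 - 1*5 + 8*(-4))/(2 - 4))*(-55 - 39) = ((26 - 5 - 32)/(-2))*(-94) = -½*(-11)*(-94) = (11/2)*(-94) = -517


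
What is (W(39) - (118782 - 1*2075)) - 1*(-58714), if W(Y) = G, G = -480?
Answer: -58473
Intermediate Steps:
W(Y) = -480
(W(39) - (118782 - 1*2075)) - 1*(-58714) = (-480 - (118782 - 1*2075)) - 1*(-58714) = (-480 - (118782 - 2075)) + 58714 = (-480 - 1*116707) + 58714 = (-480 - 116707) + 58714 = -117187 + 58714 = -58473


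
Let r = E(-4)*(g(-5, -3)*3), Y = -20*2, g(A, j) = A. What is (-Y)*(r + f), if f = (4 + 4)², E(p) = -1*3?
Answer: 4360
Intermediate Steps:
E(p) = -3
Y = -40
f = 64 (f = 8² = 64)
r = 45 (r = -(-15)*3 = -3*(-15) = 45)
(-Y)*(r + f) = (-1*(-40))*(45 + 64) = 40*109 = 4360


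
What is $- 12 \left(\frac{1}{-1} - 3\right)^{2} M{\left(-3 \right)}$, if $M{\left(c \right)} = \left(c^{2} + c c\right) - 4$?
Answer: $-2688$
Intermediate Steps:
$M{\left(c \right)} = -4 + 2 c^{2}$ ($M{\left(c \right)} = \left(c^{2} + c^{2}\right) - 4 = 2 c^{2} - 4 = -4 + 2 c^{2}$)
$- 12 \left(\frac{1}{-1} - 3\right)^{2} M{\left(-3 \right)} = - 12 \left(\frac{1}{-1} - 3\right)^{2} \left(-4 + 2 \left(-3\right)^{2}\right) = - 12 \left(-1 - 3\right)^{2} \left(-4 + 2 \cdot 9\right) = - 12 \left(-4\right)^{2} \left(-4 + 18\right) = \left(-12\right) 16 \cdot 14 = \left(-192\right) 14 = -2688$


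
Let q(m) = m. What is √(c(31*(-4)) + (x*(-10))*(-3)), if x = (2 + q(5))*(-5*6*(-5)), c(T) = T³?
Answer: 2*I*√468781 ≈ 1369.4*I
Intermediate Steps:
x = 1050 (x = (2 + 5)*(-5*6*(-5)) = 7*(-30*(-5)) = 7*150 = 1050)
√(c(31*(-4)) + (x*(-10))*(-3)) = √((31*(-4))³ + (1050*(-10))*(-3)) = √((-124)³ - 10500*(-3)) = √(-1906624 + 31500) = √(-1875124) = 2*I*√468781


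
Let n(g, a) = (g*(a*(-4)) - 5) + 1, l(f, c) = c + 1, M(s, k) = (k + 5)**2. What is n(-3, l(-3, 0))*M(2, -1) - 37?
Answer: 91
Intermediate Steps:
M(s, k) = (5 + k)**2
l(f, c) = 1 + c
n(g, a) = -4 - 4*a*g (n(g, a) = (g*(-4*a) - 5) + 1 = (-4*a*g - 5) + 1 = (-5 - 4*a*g) + 1 = -4 - 4*a*g)
n(-3, l(-3, 0))*M(2, -1) - 37 = (-4 - 4*(1 + 0)*(-3))*(5 - 1)**2 - 37 = (-4 - 4*1*(-3))*4**2 - 37 = (-4 + 12)*16 - 37 = 8*16 - 37 = 128 - 37 = 91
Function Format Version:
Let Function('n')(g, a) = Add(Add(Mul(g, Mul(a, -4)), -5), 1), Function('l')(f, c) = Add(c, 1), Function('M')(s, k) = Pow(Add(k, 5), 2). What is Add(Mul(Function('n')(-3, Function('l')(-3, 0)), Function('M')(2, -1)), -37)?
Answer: 91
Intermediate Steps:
Function('M')(s, k) = Pow(Add(5, k), 2)
Function('l')(f, c) = Add(1, c)
Function('n')(g, a) = Add(-4, Mul(-4, a, g)) (Function('n')(g, a) = Add(Add(Mul(g, Mul(-4, a)), -5), 1) = Add(Add(Mul(-4, a, g), -5), 1) = Add(Add(-5, Mul(-4, a, g)), 1) = Add(-4, Mul(-4, a, g)))
Add(Mul(Function('n')(-3, Function('l')(-3, 0)), Function('M')(2, -1)), -37) = Add(Mul(Add(-4, Mul(-4, Add(1, 0), -3)), Pow(Add(5, -1), 2)), -37) = Add(Mul(Add(-4, Mul(-4, 1, -3)), Pow(4, 2)), -37) = Add(Mul(Add(-4, 12), 16), -37) = Add(Mul(8, 16), -37) = Add(128, -37) = 91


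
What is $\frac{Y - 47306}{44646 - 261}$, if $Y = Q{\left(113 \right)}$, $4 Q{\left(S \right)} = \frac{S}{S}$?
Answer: $- \frac{189223}{177540} \approx -1.0658$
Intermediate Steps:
$Q{\left(S \right)} = \frac{1}{4}$ ($Q{\left(S \right)} = \frac{S \frac{1}{S}}{4} = \frac{1}{4} \cdot 1 = \frac{1}{4}$)
$Y = \frac{1}{4} \approx 0.25$
$\frac{Y - 47306}{44646 - 261} = \frac{\frac{1}{4} - 47306}{44646 - 261} = - \frac{189223}{4 \cdot 44385} = \left(- \frac{189223}{4}\right) \frac{1}{44385} = - \frac{189223}{177540}$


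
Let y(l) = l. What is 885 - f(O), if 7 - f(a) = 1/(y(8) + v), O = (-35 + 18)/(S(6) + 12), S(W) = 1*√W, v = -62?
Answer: 47411/54 ≈ 877.98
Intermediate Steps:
S(W) = √W
O = -17/(12 + √6) (O = (-35 + 18)/(√6 + 12) = -17/(12 + √6) ≈ -1.1765)
f(a) = 379/54 (f(a) = 7 - 1/(8 - 62) = 7 - 1/(-54) = 7 - 1*(-1/54) = 7 + 1/54 = 379/54)
885 - f(O) = 885 - 1*379/54 = 885 - 379/54 = 47411/54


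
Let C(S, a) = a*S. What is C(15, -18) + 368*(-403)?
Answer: -148574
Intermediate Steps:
C(S, a) = S*a
C(15, -18) + 368*(-403) = 15*(-18) + 368*(-403) = -270 - 148304 = -148574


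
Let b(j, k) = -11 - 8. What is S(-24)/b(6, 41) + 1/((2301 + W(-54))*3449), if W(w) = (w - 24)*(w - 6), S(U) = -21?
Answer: 505626868/457471911 ≈ 1.1053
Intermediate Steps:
b(j, k) = -19
W(w) = (-24 + w)*(-6 + w)
S(-24)/b(6, 41) + 1/((2301 + W(-54))*3449) = -21/(-19) + 1/((2301 + (144 + (-54)² - 30*(-54)))*3449) = -21*(-1/19) + (1/3449)/(2301 + (144 + 2916 + 1620)) = 21/19 + (1/3449)/(2301 + 4680) = 21/19 + (1/3449)/6981 = 21/19 + (1/6981)*(1/3449) = 21/19 + 1/24077469 = 505626868/457471911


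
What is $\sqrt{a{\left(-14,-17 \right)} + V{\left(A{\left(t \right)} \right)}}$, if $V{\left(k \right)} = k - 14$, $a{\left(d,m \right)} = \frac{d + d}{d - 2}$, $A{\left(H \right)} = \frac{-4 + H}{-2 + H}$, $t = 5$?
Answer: $\frac{i \sqrt{429}}{6} \approx 3.4521 i$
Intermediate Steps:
$A{\left(H \right)} = \frac{-4 + H}{-2 + H}$
$a{\left(d,m \right)} = \frac{2 d}{-2 + d}$
$V{\left(k \right)} = -14 + k$ ($V{\left(k \right)} = k - 14 = -14 + k$)
$\sqrt{a{\left(-14,-17 \right)} + V{\left(A{\left(t \right)} \right)}} = \sqrt{2 \left(-14\right) \frac{1}{-2 - 14} - \left(14 - \frac{-4 + 5}{-2 + 5}\right)} = \sqrt{2 \left(-14\right) \frac{1}{-16} - \left(14 - \frac{1}{3} \cdot 1\right)} = \sqrt{2 \left(-14\right) \left(- \frac{1}{16}\right) + \left(-14 + \frac{1}{3} \cdot 1\right)} = \sqrt{\frac{7}{4} + \left(-14 + \frac{1}{3}\right)} = \sqrt{\frac{7}{4} - \frac{41}{3}} = \sqrt{- \frac{143}{12}} = \frac{i \sqrt{429}}{6}$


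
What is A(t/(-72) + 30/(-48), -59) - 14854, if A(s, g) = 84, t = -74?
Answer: -14770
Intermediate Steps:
A(t/(-72) + 30/(-48), -59) - 14854 = 84 - 14854 = -14770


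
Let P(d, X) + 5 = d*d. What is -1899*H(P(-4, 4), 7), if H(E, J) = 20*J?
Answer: -265860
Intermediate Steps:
P(d, X) = -5 + d² (P(d, X) = -5 + d*d = -5 + d²)
-1899*H(P(-4, 4), 7) = -37980*7 = -1899*140 = -265860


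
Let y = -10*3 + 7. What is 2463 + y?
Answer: 2440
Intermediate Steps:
y = -23 (y = -30 + 7 = -23)
2463 + y = 2463 - 23 = 2440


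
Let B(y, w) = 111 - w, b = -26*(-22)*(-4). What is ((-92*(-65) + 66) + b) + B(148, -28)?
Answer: 3897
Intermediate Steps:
b = -2288 (b = 572*(-4) = -2288)
((-92*(-65) + 66) + b) + B(148, -28) = ((-92*(-65) + 66) - 2288) + (111 - 1*(-28)) = ((5980 + 66) - 2288) + (111 + 28) = (6046 - 2288) + 139 = 3758 + 139 = 3897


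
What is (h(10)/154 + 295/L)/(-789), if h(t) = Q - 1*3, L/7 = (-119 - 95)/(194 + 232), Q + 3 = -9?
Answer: 461325/4333714 ≈ 0.10645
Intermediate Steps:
Q = -12 (Q = -3 - 9 = -12)
L = -749/213 (L = 7*((-119 - 95)/(194 + 232)) = 7*(-214/426) = 7*(-214*1/426) = 7*(-107/213) = -749/213 ≈ -3.5164)
h(t) = -15 (h(t) = -12 - 1*3 = -12 - 3 = -15)
(h(10)/154 + 295/L)/(-789) = (-15/154 + 295/(-749/213))/(-789) = (-15*1/154 + 295*(-213/749))*(-1/789) = (-15/154 - 62835/749)*(-1/789) = -1383975/16478*(-1/789) = 461325/4333714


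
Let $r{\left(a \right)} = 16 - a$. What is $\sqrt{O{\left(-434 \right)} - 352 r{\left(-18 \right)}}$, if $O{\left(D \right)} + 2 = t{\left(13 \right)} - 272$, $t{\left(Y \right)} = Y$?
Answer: $i \sqrt{12229} \approx 110.58 i$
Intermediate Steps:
$O{\left(D \right)} = -261$ ($O{\left(D \right)} = -2 + \left(13 - 272\right) = -2 - 259 = -261$)
$\sqrt{O{\left(-434 \right)} - 352 r{\left(-18 \right)}} = \sqrt{-261 - 352 \left(16 - -18\right)} = \sqrt{-261 - 352 \left(16 + 18\right)} = \sqrt{-261 - 11968} = \sqrt{-12229} = i \sqrt{12229}$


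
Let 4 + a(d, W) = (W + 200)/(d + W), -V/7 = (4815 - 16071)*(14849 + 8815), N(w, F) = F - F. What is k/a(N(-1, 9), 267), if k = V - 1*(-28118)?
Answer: -497838055602/601 ≈ -8.2835e+8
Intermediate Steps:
N(w, F) = 0
V = 1864533888 (V = -7*(4815 - 16071)*(14849 + 8815) = -(-78792)*23664 = -7*(-266361984) = 1864533888)
a(d, W) = -4 + (200 + W)/(W + d) (a(d, W) = -4 + (W + 200)/(d + W) = -4 + (200 + W)/(W + d))
k = 1864562006 (k = 1864533888 - 1*(-28118) = 1864533888 + 28118 = 1864562006)
k/a(N(-1, 9), 267) = 1864562006/(((200 - 4*0 - 3*267)/(267 + 0))) = 1864562006/(((200 + 0 - 801)/267)) = 1864562006/(((1/267)*(-601))) = 1864562006/(-601/267) = 1864562006*(-267/601) = -497838055602/601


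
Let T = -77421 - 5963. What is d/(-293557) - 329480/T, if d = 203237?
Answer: 9971805794/3059744611 ≈ 3.2590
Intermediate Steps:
T = -83384
d/(-293557) - 329480/T = 203237/(-293557) - 329480/(-83384) = 203237*(-1/293557) - 329480*(-1/83384) = -203237/293557 + 41185/10423 = 9971805794/3059744611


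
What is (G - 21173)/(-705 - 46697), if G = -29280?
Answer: 50453/47402 ≈ 1.0644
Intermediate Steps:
(G - 21173)/(-705 - 46697) = (-29280 - 21173)/(-705 - 46697) = -50453/(-47402) = -50453*(-1/47402) = 50453/47402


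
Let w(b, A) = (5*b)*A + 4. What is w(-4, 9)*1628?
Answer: -286528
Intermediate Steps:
w(b, A) = 4 + 5*A*b (w(b, A) = 5*A*b + 4 = 4 + 5*A*b)
w(-4, 9)*1628 = (4 + 5*9*(-4))*1628 = (4 - 180)*1628 = -176*1628 = -286528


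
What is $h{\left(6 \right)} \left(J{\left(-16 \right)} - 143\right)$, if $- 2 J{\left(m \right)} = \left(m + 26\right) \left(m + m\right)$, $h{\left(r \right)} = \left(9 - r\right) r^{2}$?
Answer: $1836$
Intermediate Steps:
$h{\left(r \right)} = r^{2} \left(9 - r\right)$
$J{\left(m \right)} = - m \left(26 + m\right)$ ($J{\left(m \right)} = - \frac{\left(m + 26\right) \left(m + m\right)}{2} = - \frac{\left(26 + m\right) 2 m}{2} = - \frac{2 m \left(26 + m\right)}{2} = - m \left(26 + m\right)$)
$h{\left(6 \right)} \left(J{\left(-16 \right)} - 143\right) = 6^{2} \left(9 - 6\right) \left(\left(-1\right) \left(-16\right) \left(26 - 16\right) - 143\right) = 36 \left(9 - 6\right) \left(\left(-1\right) \left(-16\right) 10 - 143\right) = 36 \cdot 3 \left(160 - 143\right) = 108 \cdot 17 = 1836$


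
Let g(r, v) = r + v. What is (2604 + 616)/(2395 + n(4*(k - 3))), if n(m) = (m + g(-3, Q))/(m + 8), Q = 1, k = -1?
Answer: 12880/9589 ≈ 1.3432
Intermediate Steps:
n(m) = (-2 + m)/(8 + m) (n(m) = (m + (-3 + 1))/(m + 8) = (m - 2)/(8 + m) = (-2 + m)/(8 + m))
(2604 + 616)/(2395 + n(4*(k - 3))) = (2604 + 616)/(2395 + (-2 + 4*(-1 - 3))/(8 + 4*(-1 - 3))) = 3220/(2395 + (-2 + 4*(-4))/(8 + 4*(-4))) = 3220/(2395 + (-2 - 16)/(8 - 16)) = 3220/(2395 - 18/(-8)) = 3220/(2395 - 1/8*(-18)) = 3220/(2395 + 9/4) = 3220/(9589/4) = 3220*(4/9589) = 12880/9589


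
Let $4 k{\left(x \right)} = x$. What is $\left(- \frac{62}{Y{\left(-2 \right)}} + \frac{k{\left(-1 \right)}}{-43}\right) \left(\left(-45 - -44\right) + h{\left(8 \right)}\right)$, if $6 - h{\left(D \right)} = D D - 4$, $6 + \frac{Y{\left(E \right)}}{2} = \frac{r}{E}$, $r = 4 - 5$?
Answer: $- \frac{53375}{172} \approx -310.32$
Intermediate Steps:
$k{\left(x \right)} = \frac{x}{4}$
$r = -1$ ($r = 4 - 5 = -1$)
$Y{\left(E \right)} = -12 - \frac{2}{E}$ ($Y{\left(E \right)} = -12 + 2 \left(- \frac{1}{E}\right) = -12 - \frac{2}{E}$)
$h{\left(D \right)} = 10 - D^{2}$ ($h{\left(D \right)} = 6 - \left(D D - 4\right) = 6 - \left(D^{2} - 4\right) = 6 - \left(-4 + D^{2}\right) = 10 - D^{2}$)
$\left(- \frac{62}{Y{\left(-2 \right)}} + \frac{k{\left(-1 \right)}}{-43}\right) \left(\left(-45 - -44\right) + h{\left(8 \right)}\right) = \left(- \frac{62}{-12 - \frac{2}{-2}} + \frac{\frac{1}{4} \left(-1\right)}{-43}\right) \left(\left(-45 - -44\right) + \left(10 - 8^{2}\right)\right) = \left(- \frac{62}{-12 - -1} - - \frac{1}{172}\right) \left(\left(-45 + 44\right) + \left(10 - 64\right)\right) = \left(- \frac{62}{-12 + 1} + \frac{1}{172}\right) \left(-1 + \left(10 - 64\right)\right) = \left(- \frac{62}{-11} + \frac{1}{172}\right) \left(-1 - 54\right) = \left(\left(-62\right) \left(- \frac{1}{11}\right) + \frac{1}{172}\right) \left(-55\right) = \left(\frac{62}{11} + \frac{1}{172}\right) \left(-55\right) = \frac{10675}{1892} \left(-55\right) = - \frac{53375}{172}$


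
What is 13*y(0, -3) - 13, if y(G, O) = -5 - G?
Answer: -78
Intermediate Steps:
13*y(0, -3) - 13 = 13*(-5 - 1*0) - 13 = 13*(-5 + 0) - 13 = 13*(-5) - 13 = -65 - 13 = -78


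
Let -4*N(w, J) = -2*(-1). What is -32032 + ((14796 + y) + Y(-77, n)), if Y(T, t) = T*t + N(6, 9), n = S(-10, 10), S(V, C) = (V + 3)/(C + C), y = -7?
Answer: -344331/20 ≈ -17217.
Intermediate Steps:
N(w, J) = -1/2 (N(w, J) = -(-1)*(-1)/2 = -1/4*2 = -1/2)
S(V, C) = (3 + V)/(2*C) (S(V, C) = (3 + V)/((2*C)) = (3 + V)*(1/(2*C)) = (3 + V)/(2*C))
n = -7/20 (n = (1/2)*(3 - 10)/10 = (1/2)*(1/10)*(-7) = -7/20 ≈ -0.35000)
Y(T, t) = -1/2 + T*t (Y(T, t) = T*t - 1/2 = -1/2 + T*t)
-32032 + ((14796 + y) + Y(-77, n)) = -32032 + ((14796 - 7) + (-1/2 - 77*(-7/20))) = -32032 + (14789 + (-1/2 + 539/20)) = -32032 + (14789 + 529/20) = -32032 + 296309/20 = -344331/20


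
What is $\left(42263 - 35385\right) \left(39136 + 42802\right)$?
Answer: $563569564$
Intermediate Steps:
$\left(42263 - 35385\right) \left(39136 + 42802\right) = 6878 \cdot 81938 = 563569564$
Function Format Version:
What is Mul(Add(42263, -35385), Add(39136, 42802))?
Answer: 563569564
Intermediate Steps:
Mul(Add(42263, -35385), Add(39136, 42802)) = Mul(6878, 81938) = 563569564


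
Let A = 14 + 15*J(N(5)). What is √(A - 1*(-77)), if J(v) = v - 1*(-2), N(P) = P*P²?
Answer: 2*√499 ≈ 44.677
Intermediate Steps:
N(P) = P³
J(v) = 2 + v (J(v) = v + 2 = 2 + v)
A = 1919 (A = 14 + 15*(2 + 5³) = 14 + 15*(2 + 125) = 14 + 15*127 = 14 + 1905 = 1919)
√(A - 1*(-77)) = √(1919 - 1*(-77)) = √(1919 + 77) = √1996 = 2*√499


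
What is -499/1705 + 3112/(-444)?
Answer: -1381879/189255 ≈ -7.3017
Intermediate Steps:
-499/1705 + 3112/(-444) = -499*1/1705 + 3112*(-1/444) = -499/1705 - 778/111 = -1381879/189255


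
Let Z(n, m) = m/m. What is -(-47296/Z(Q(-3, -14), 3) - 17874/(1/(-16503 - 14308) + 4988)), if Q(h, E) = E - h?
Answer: 7269249103846/153685267 ≈ 47300.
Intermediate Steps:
Z(n, m) = 1
-(-47296/Z(Q(-3, -14), 3) - 17874/(1/(-16503 - 14308) + 4988)) = -(-47296/1 - 17874/(1/(-16503 - 14308) + 4988)) = -(-47296*1 - 17874/(1/(-30811) + 4988)) = -(-47296 - 17874/(-1/30811 + 4988)) = -(-47296 - 17874/153685267/30811) = -(-47296 - 17874*30811/153685267) = -(-47296 - 550715814/153685267) = -1*(-7269249103846/153685267) = 7269249103846/153685267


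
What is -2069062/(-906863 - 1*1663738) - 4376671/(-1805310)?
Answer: 384255722269/118993120290 ≈ 3.2292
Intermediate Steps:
-2069062/(-906863 - 1*1663738) - 4376671/(-1805310) = -2069062/(-906863 - 1663738) - 4376671*(-1/1805310) = -2069062/(-2570601) + 336667/138870 = -2069062*(-1/2570601) + 336667/138870 = 2069062/2570601 + 336667/138870 = 384255722269/118993120290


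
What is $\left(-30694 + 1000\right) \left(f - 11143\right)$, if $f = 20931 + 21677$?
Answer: $-934321710$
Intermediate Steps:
$f = 42608$
$\left(-30694 + 1000\right) \left(f - 11143\right) = \left(-30694 + 1000\right) \left(42608 - 11143\right) = \left(-29694\right) 31465 = -934321710$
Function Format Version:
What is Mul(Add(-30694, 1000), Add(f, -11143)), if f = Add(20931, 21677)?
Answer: -934321710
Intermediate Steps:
f = 42608
Mul(Add(-30694, 1000), Add(f, -11143)) = Mul(Add(-30694, 1000), Add(42608, -11143)) = Mul(-29694, 31465) = -934321710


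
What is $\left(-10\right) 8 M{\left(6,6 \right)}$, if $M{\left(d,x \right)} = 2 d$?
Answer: $-960$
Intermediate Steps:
$\left(-10\right) 8 M{\left(6,6 \right)} = \left(-10\right) 8 \cdot 2 \cdot 6 = \left(-80\right) 12 = -960$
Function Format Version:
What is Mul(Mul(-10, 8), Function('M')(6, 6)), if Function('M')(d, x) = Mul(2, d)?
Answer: -960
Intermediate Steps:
Mul(Mul(-10, 8), Function('M')(6, 6)) = Mul(Mul(-10, 8), Mul(2, 6)) = Mul(-80, 12) = -960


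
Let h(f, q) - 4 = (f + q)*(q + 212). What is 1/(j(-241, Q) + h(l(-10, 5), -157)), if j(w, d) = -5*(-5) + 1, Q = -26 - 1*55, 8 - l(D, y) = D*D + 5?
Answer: -1/13940 ≈ -7.1736e-5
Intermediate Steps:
l(D, y) = 3 - D² (l(D, y) = 8 - (D*D + 5) = 8 - (D² + 5) = 8 - (5 + D²) = 8 + (-5 - D²) = 3 - D²)
h(f, q) = 4 + (212 + q)*(f + q) (h(f, q) = 4 + (f + q)*(q + 212) = 4 + (f + q)*(212 + q) = 4 + (212 + q)*(f + q))
Q = -81 (Q = -26 - 55 = -81)
j(w, d) = 26 (j(w, d) = 25 + 1 = 26)
1/(j(-241, Q) + h(l(-10, 5), -157)) = 1/(26 + (4 + (-157)² + 212*(3 - 1*(-10)²) + 212*(-157) + (3 - 1*(-10)²)*(-157))) = 1/(26 + (4 + 24649 + 212*(3 - 1*100) - 33284 + (3 - 1*100)*(-157))) = 1/(26 + (4 + 24649 + 212*(3 - 100) - 33284 + (3 - 100)*(-157))) = 1/(26 + (4 + 24649 + 212*(-97) - 33284 - 97*(-157))) = 1/(26 + (4 + 24649 - 20564 - 33284 + 15229)) = 1/(26 - 13966) = 1/(-13940) = -1/13940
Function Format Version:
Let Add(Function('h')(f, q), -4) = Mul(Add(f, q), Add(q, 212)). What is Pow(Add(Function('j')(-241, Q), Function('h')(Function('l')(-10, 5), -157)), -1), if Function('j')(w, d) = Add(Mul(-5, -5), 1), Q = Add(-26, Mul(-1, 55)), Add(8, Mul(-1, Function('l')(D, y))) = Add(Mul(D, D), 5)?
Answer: Rational(-1, 13940) ≈ -7.1736e-5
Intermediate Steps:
Function('l')(D, y) = Add(3, Mul(-1, Pow(D, 2))) (Function('l')(D, y) = Add(8, Mul(-1, Add(Mul(D, D), 5))) = Add(8, Mul(-1, Add(Pow(D, 2), 5))) = Add(8, Mul(-1, Add(5, Pow(D, 2)))) = Add(8, Add(-5, Mul(-1, Pow(D, 2)))) = Add(3, Mul(-1, Pow(D, 2))))
Function('h')(f, q) = Add(4, Mul(Add(212, q), Add(f, q))) (Function('h')(f, q) = Add(4, Mul(Add(f, q), Add(q, 212))) = Add(4, Mul(Add(f, q), Add(212, q))) = Add(4, Mul(Add(212, q), Add(f, q))))
Q = -81 (Q = Add(-26, -55) = -81)
Function('j')(w, d) = 26 (Function('j')(w, d) = Add(25, 1) = 26)
Pow(Add(Function('j')(-241, Q), Function('h')(Function('l')(-10, 5), -157)), -1) = Pow(Add(26, Add(4, Pow(-157, 2), Mul(212, Add(3, Mul(-1, Pow(-10, 2)))), Mul(212, -157), Mul(Add(3, Mul(-1, Pow(-10, 2))), -157))), -1) = Pow(Add(26, Add(4, 24649, Mul(212, Add(3, Mul(-1, 100))), -33284, Mul(Add(3, Mul(-1, 100)), -157))), -1) = Pow(Add(26, Add(4, 24649, Mul(212, Add(3, -100)), -33284, Mul(Add(3, -100), -157))), -1) = Pow(Add(26, Add(4, 24649, Mul(212, -97), -33284, Mul(-97, -157))), -1) = Pow(Add(26, Add(4, 24649, -20564, -33284, 15229)), -1) = Pow(Add(26, -13966), -1) = Pow(-13940, -1) = Rational(-1, 13940)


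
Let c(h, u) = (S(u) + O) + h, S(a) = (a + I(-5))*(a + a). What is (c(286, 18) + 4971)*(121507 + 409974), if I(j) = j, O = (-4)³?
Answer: 3008713941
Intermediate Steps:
O = -64
S(a) = 2*a*(-5 + a) (S(a) = (a - 5)*(a + a) = (-5 + a)*(2*a) = 2*a*(-5 + a))
c(h, u) = -64 + h + 2*u*(-5 + u) (c(h, u) = (2*u*(-5 + u) - 64) + h = (-64 + 2*u*(-5 + u)) + h = -64 + h + 2*u*(-5 + u))
(c(286, 18) + 4971)*(121507 + 409974) = ((-64 + 286 + 2*18*(-5 + 18)) + 4971)*(121507 + 409974) = ((-64 + 286 + 2*18*13) + 4971)*531481 = ((-64 + 286 + 468) + 4971)*531481 = (690 + 4971)*531481 = 5661*531481 = 3008713941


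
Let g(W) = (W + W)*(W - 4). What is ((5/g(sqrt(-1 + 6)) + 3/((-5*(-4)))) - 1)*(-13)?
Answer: 3081/220 + 26*sqrt(5)/11 ≈ 19.290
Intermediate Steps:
g(W) = 2*W*(-4 + W) (g(W) = (2*W)*(-4 + W) = 2*W*(-4 + W))
((5/g(sqrt(-1 + 6)) + 3/((-5*(-4)))) - 1)*(-13) = ((5/((2*sqrt(-1 + 6)*(-4 + sqrt(-1 + 6)))) + 3/((-5*(-4)))) - 1)*(-13) = ((5/((2*sqrt(5)*(-4 + sqrt(5)))) + 3/20) - 1)*(-13) = ((5*(sqrt(5)/(10*(-4 + sqrt(5)))) + 3*(1/20)) - 1)*(-13) = ((sqrt(5)/(2*(-4 + sqrt(5))) + 3/20) - 1)*(-13) = ((3/20 + sqrt(5)/(2*(-4 + sqrt(5)))) - 1)*(-13) = (-17/20 + sqrt(5)/(2*(-4 + sqrt(5))))*(-13) = 221/20 - 13*sqrt(5)/(2*(-4 + sqrt(5)))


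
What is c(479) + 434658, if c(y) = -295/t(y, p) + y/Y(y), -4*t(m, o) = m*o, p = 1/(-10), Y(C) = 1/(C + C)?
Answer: 427993860/479 ≈ 8.9352e+5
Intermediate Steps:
Y(C) = 1/(2*C)
p = -⅒ ≈ -0.10000
t(m, o) = -m*o/4
c(y) = -11800/y + 2*y² (c(y) = -295*40/y + y/((1/(2*y))) = -295*40/y + y*(2*y) = -11800/y + 2*y²)
c(479) + 434658 = 2*(-5900 + 479³)/479 + 434658 = 2*(1/479)*(-5900 + 109902239) + 434658 = 2*(1/479)*109896339 + 434658 = 219792678/479 + 434658 = 427993860/479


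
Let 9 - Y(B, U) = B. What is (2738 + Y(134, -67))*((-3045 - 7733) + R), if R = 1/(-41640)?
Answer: -390901247191/13880 ≈ -2.8163e+7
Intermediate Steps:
Y(B, U) = 9 - B
R = -1/41640 ≈ -2.4015e-5
(2738 + Y(134, -67))*((-3045 - 7733) + R) = (2738 + (9 - 1*134))*((-3045 - 7733) - 1/41640) = (2738 + (9 - 134))*(-10778 - 1/41640) = (2738 - 125)*(-448795921/41640) = 2613*(-448795921/41640) = -390901247191/13880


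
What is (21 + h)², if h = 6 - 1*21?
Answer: 36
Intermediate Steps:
h = -15 (h = 6 - 21 = -15)
(21 + h)² = (21 - 15)² = 6² = 36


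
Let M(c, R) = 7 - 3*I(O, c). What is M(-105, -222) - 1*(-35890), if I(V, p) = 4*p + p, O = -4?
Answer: 37472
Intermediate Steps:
I(V, p) = 5*p
M(c, R) = 7 - 15*c
M(-105, -222) - 1*(-35890) = (7 - 15*(-105)) - 1*(-35890) = (7 + 1575) + 35890 = 1582 + 35890 = 37472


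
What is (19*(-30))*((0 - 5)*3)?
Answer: 8550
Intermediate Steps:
(19*(-30))*((0 - 5)*3) = -(-2850)*3 = -570*(-15) = 8550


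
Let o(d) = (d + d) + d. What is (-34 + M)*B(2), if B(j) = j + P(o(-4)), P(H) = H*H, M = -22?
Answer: -8176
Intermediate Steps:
o(d) = 3*d (o(d) = 2*d + d = 3*d)
P(H) = H²
B(j) = 144 + j (B(j) = j + (3*(-4))² = j + (-12)² = j + 144 = 144 + j)
(-34 + M)*B(2) = (-34 - 22)*(144 + 2) = -56*146 = -8176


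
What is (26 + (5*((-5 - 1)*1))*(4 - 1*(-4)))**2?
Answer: 45796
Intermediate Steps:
(26 + (5*((-5 - 1)*1))*(4 - 1*(-4)))**2 = (26 + (5*(-6*1))*(4 + 4))**2 = (26 + (5*(-6))*8)**2 = (26 - 30*8)**2 = (26 - 240)**2 = (-214)**2 = 45796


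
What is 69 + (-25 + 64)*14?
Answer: 615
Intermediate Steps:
69 + (-25 + 64)*14 = 69 + 39*14 = 69 + 546 = 615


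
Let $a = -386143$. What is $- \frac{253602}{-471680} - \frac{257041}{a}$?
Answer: $\frac{109583867983}{91067965120} \approx 1.2033$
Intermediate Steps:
$- \frac{253602}{-471680} - \frac{257041}{a} = - \frac{253602}{-471680} - \frac{257041}{-386143} = \left(-253602\right) \left(- \frac{1}{471680}\right) - - \frac{257041}{386143} = \frac{126801}{235840} + \frac{257041}{386143} = \frac{109583867983}{91067965120}$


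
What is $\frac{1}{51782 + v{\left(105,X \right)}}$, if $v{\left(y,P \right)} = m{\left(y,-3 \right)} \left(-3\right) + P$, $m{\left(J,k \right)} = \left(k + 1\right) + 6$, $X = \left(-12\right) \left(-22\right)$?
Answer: $\frac{1}{52034} \approx 1.9218 \cdot 10^{-5}$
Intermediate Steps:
$X = 264$
$m{\left(J,k \right)} = 7 + k$ ($m{\left(J,k \right)} = \left(1 + k\right) + 6 = 7 + k$)
$v{\left(y,P \right)} = -12 + P$ ($v{\left(y,P \right)} = \left(7 - 3\right) \left(-3\right) + P = 4 \left(-3\right) + P = -12 + P$)
$\frac{1}{51782 + v{\left(105,X \right)}} = \frac{1}{51782 + \left(-12 + 264\right)} = \frac{1}{51782 + 252} = \frac{1}{52034}$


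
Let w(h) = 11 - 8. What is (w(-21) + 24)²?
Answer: 729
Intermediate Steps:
w(h) = 3
(w(-21) + 24)² = (3 + 24)² = 27² = 729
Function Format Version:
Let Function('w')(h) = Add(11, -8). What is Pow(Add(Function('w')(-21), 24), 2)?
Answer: 729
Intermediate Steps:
Function('w')(h) = 3
Pow(Add(Function('w')(-21), 24), 2) = Pow(Add(3, 24), 2) = Pow(27, 2) = 729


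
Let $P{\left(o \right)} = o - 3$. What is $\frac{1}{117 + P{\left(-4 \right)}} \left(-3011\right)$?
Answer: $- \frac{3011}{110} \approx -27.373$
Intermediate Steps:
$P{\left(o \right)} = -3 + o$
$\frac{1}{117 + P{\left(-4 \right)}} \left(-3011\right) = \frac{1}{117 - 7} \left(-3011\right) = \frac{1}{110} \left(-3011\right) = - \frac{3011}{110}$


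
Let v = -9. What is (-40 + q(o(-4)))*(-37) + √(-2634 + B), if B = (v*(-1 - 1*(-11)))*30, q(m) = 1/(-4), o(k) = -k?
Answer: 5957/4 + I*√5334 ≈ 1489.3 + 73.034*I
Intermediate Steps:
q(m) = -¼
B = -2700 (B = -9*(-1 - 1*(-11))*30 = -9*(-1 + 11)*30 = -9*10*30 = -90*30 = -2700)
(-40 + q(o(-4)))*(-37) + √(-2634 + B) = (-40 - ¼)*(-37) + √(-2634 - 2700) = -161/4*(-37) + √(-5334) = 5957/4 + I*√5334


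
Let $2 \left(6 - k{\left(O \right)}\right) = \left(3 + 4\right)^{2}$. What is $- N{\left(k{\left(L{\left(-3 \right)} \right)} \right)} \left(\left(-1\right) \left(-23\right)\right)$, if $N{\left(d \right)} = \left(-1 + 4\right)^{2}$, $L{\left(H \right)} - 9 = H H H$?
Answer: $-207$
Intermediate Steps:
$L{\left(H \right)} = 9 + H^{3}$ ($L{\left(H \right)} = 9 + H H H = 9 + H^{2} H = 9 + H^{3}$)
$k{\left(O \right)} = - \frac{37}{2}$ ($k{\left(O \right)} = 6 - \frac{\left(3 + 4\right)^{2}}{2} = 6 - \frac{7^{2}}{2} = 6 - \frac{49}{2} = - \frac{37}{2}$)
$N{\left(d \right)} = 9$ ($N{\left(d \right)} = 3^{2} = 9$)
$- N{\left(k{\left(L{\left(-3 \right)} \right)} \right)} \left(\left(-1\right) \left(-23\right)\right) = - 9 \left(\left(-1\right) \left(-23\right)\right) = - 9 \cdot 23 = \left(-1\right) 207 = -207$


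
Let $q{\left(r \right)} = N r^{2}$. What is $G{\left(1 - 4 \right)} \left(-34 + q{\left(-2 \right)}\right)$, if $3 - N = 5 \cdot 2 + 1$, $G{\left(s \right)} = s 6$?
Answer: $1188$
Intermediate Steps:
$G{\left(s \right)} = 6 s$
$N = -8$ ($N = 3 - \left(5 \cdot 2 + 1\right) = 3 - \left(10 + 1\right) = 3 - 11 = -8$)
$q{\left(r \right)} = - 8 r^{2}$
$G{\left(1 - 4 \right)} \left(-34 + q{\left(-2 \right)}\right) = 6 \left(1 - 4\right) \left(-34 - 8 \left(-2\right)^{2}\right) = 6 \left(1 - 4\right) \left(-34 - 32\right) = 6 \left(-3\right) \left(-34 - 32\right) = \left(-18\right) \left(-66\right) = 1188$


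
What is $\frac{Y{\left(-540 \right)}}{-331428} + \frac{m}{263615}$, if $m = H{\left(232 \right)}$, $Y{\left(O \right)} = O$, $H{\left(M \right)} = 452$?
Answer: $\frac{24346463}{7280782685} \approx 0.0033439$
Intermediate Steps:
$m = 452$
$\frac{Y{\left(-540 \right)}}{-331428} + \frac{m}{263615} = - \frac{540}{-331428} + \frac{452}{263615} = \left(-540\right) \left(- \frac{1}{331428}\right) + 452 \cdot \frac{1}{263615} = \frac{45}{27619} + \frac{452}{263615} = \frac{24346463}{7280782685}$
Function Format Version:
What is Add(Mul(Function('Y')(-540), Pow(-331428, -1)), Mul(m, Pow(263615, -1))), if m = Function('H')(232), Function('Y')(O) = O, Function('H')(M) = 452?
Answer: Rational(24346463, 7280782685) ≈ 0.0033439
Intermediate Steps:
m = 452
Add(Mul(Function('Y')(-540), Pow(-331428, -1)), Mul(m, Pow(263615, -1))) = Add(Mul(-540, Pow(-331428, -1)), Mul(452, Pow(263615, -1))) = Add(Mul(-540, Rational(-1, 331428)), Mul(452, Rational(1, 263615))) = Add(Rational(45, 27619), Rational(452, 263615)) = Rational(24346463, 7280782685)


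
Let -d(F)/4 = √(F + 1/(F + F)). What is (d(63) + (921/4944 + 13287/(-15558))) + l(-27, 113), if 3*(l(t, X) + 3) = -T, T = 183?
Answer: -276342341/4273264 - 2*√111146/21 ≈ -96.419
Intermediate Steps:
l(t, X) = -64 (l(t, X) = -3 + (-1*183)/3 = -3 + (⅓)*(-183) = -3 - 61 = -64)
d(F) = -4*√(F + 1/(2*F)) (d(F) = -4*√(F + 1/(F + F)) = -4*√(F + 1/(2*F)))
(d(63) + (921/4944 + 13287/(-15558))) + l(-27, 113) = (-2*√(2/63 + 4*63) + (921/4944 + 13287/(-15558))) - 64 = (-2*√(2*(1/63) + 252) + (921*(1/4944) + 13287*(-1/15558))) - 64 = (-2*√(2/63 + 252) + (307/1648 - 4429/5186)) - 64 = (-2*√111146/21 - 2853445/4273264) - 64 = (-2853445/4273264 - 2*√111146/21) - 64 = -276342341/4273264 - 2*√111146/21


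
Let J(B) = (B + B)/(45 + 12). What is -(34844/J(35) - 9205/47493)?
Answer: -47162791447/1662255 ≈ -28373.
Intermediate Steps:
J(B) = 2*B/57 (J(B) = (2*B)/57 = (2*B)*(1/57) = 2*B/57)
-(34844/J(35) - 9205/47493) = -(34844/(((2/57)*35)) - 9205/47493) = -(34844/(70/57) - 9205*1/47493) = -(34844*(57/70) - 9205/47493) = -(993054/35 - 9205/47493) = -1*47162791447/1662255 = -47162791447/1662255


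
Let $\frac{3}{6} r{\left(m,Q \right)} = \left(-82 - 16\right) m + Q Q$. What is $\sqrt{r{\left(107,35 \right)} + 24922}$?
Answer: $80$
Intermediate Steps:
$r{\left(m,Q \right)} = - 196 m + 2 Q^{2}$ ($r{\left(m,Q \right)} = 2 \left(\left(-82 - 16\right) m + Q Q\right) = 2 \left(\left(-82 - 16\right) m + Q^{2}\right) = 2 \left(- 98 m + Q^{2}\right) = 2 \left(Q^{2} - 98 m\right) = - 196 m + 2 Q^{2}$)
$\sqrt{r{\left(107,35 \right)} + 24922} = \sqrt{\left(\left(-196\right) 107 + 2 \cdot 35^{2}\right) + 24922} = \sqrt{\left(-20972 + 2 \cdot 1225\right) + 24922} = \sqrt{\left(-20972 + 2450\right) + 24922} = \sqrt{-18522 + 24922} = \sqrt{6400} = 80$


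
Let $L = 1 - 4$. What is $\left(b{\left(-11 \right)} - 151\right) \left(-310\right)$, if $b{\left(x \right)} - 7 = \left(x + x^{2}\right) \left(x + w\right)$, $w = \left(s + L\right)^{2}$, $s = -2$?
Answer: $-432760$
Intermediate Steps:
$L = -3$
$w = 25$ ($w = \left(-2 - 3\right)^{2} = \left(-5\right)^{2} = 25$)
$b{\left(x \right)} = 7 + \left(25 + x\right) \left(x + x^{2}\right)$ ($b{\left(x \right)} = 7 + \left(x + x^{2}\right) \left(x + 25\right) = 7 + \left(x + x^{2}\right) \left(25 + x\right) = 7 + \left(25 + x\right) \left(x + x^{2}\right)$)
$\left(b{\left(-11 \right)} - 151\right) \left(-310\right) = \left(\left(7 + \left(-11\right)^{3} + 25 \left(-11\right) + 26 \left(-11\right)^{2}\right) - 151\right) \left(-310\right) = \left(\left(7 - 1331 - 275 + 26 \cdot 121\right) - 151\right) \left(-310\right) = \left(\left(7 - 1331 - 275 + 3146\right) - 151\right) \left(-310\right) = \left(1547 - 151\right) \left(-310\right) = 1396 \left(-310\right) = -432760$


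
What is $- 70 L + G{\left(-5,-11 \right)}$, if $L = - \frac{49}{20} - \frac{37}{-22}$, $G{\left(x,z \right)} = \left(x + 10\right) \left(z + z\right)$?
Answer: $- \frac{1237}{22} \approx -56.227$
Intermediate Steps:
$G{\left(x,z \right)} = 2 z \left(10 + x\right)$ ($G{\left(x,z \right)} = \left(10 + x\right) 2 z = 2 z \left(10 + x\right)$)
$L = - \frac{169}{220}$ ($L = \left(-49\right) \frac{1}{20} - - \frac{37}{22} = - \frac{49}{20} + \frac{37}{22} = - \frac{169}{220} \approx -0.76818$)
$- 70 L + G{\left(-5,-11 \right)} = \left(-70\right) \left(- \frac{169}{220}\right) + 2 \left(-11\right) \left(10 - 5\right) = \frac{1183}{22} + 2 \left(-11\right) 5 = \frac{1183}{22} - 110 = - \frac{1237}{22}$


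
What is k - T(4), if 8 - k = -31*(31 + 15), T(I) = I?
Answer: 1430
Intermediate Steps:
k = 1434 (k = 8 - (-31)*(31 + 15) = 8 - (-31)*46 = 8 - 1*(-1426) = 8 + 1426 = 1434)
k - T(4) = 1434 - 1*4 = 1434 - 4 = 1430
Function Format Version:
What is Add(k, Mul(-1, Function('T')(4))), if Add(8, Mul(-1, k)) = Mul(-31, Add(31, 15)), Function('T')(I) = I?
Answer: 1430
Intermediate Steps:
k = 1434 (k = Add(8, Mul(-1, Mul(-31, Add(31, 15)))) = Add(8, Mul(-1, Mul(-31, 46))) = Add(8, Mul(-1, -1426)) = Add(8, 1426) = 1434)
Add(k, Mul(-1, Function('T')(4))) = Add(1434, Mul(-1, 4)) = Add(1434, -4) = 1430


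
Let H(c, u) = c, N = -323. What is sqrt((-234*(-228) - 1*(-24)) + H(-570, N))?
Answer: sqrt(52806) ≈ 229.80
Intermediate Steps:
sqrt((-234*(-228) - 1*(-24)) + H(-570, N)) = sqrt((-234*(-228) - 1*(-24)) - 570) = sqrt((53352 + 24) - 570) = sqrt(53376 - 570) = sqrt(52806)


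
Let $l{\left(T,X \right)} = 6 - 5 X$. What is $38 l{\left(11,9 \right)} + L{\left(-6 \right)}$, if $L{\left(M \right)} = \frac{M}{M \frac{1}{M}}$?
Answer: $-1488$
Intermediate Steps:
$L{\left(M \right)} = M$ ($L{\left(M \right)} = \frac{M}{1} = M 1 = M$)
$38 l{\left(11,9 \right)} + L{\left(-6 \right)} = 38 \left(6 - 45\right) - 6 = 38 \left(-39\right) - 6 = -1482 - 6 = -1488$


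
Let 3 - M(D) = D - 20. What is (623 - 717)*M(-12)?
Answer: -3290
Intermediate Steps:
M(D) = 23 - D (M(D) = 3 - (D - 20) = 3 - (-20 + D) = 3 + (20 - D) = 23 - D)
(623 - 717)*M(-12) = (623 - 717)*(23 - 1*(-12)) = -94*(23 + 12) = -94*35 = -3290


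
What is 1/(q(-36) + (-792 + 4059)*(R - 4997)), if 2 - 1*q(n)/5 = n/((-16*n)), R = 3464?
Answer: -16/80132811 ≈ -1.9967e-7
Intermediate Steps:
q(n) = 165/16 (q(n) = 10 - 5*n/((-16*n)) = 10 - 5*n*(-1/(16*n)) = 10 - 5*(-1/16) = 10 + 5/16 = 165/16)
1/(q(-36) + (-792 + 4059)*(R - 4997)) = 1/(165/16 + (-792 + 4059)*(3464 - 4997)) = 1/(165/16 + 3267*(-1533)) = 1/(165/16 - 5008311) = 1/(-80132811/16) = -16/80132811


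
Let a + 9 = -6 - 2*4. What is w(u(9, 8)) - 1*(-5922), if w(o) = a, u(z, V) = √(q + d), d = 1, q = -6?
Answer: 5899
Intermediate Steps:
u(z, V) = I*√5 (u(z, V) = √(-6 + 1) = √(-5) = I*√5)
a = -23 (a = -9 + (-6 - 2*4) = -9 + (-6 - 8) = -9 - 14 = -23)
w(o) = -23
w(u(9, 8)) - 1*(-5922) = -23 - 1*(-5922) = -23 + 5922 = 5899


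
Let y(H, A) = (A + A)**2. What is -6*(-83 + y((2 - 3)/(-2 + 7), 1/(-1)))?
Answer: 474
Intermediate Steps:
y(H, A) = 4*A**2 (y(H, A) = (2*A)**2 = 4*A**2)
-6*(-83 + y((2 - 3)/(-2 + 7), 1/(-1))) = -6*(-83 + 4*(1/(-1))**2) = -6*(-83 + 4*(-1)**2) = -6*(-83 + 4*1) = -6*(-83 + 4) = -6*(-79) = 474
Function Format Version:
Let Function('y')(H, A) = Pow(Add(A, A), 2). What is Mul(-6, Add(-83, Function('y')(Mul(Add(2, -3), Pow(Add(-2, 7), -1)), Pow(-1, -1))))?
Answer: 474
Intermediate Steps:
Function('y')(H, A) = Mul(4, Pow(A, 2)) (Function('y')(H, A) = Pow(Mul(2, A), 2) = Mul(4, Pow(A, 2)))
Mul(-6, Add(-83, Function('y')(Mul(Add(2, -3), Pow(Add(-2, 7), -1)), Pow(-1, -1)))) = Mul(-6, Add(-83, Mul(4, Pow(Pow(-1, -1), 2)))) = Mul(-6, Add(-83, Mul(4, Pow(-1, 2)))) = Mul(-6, Add(-83, Mul(4, 1))) = Mul(-6, Add(-83, 4)) = Mul(-6, -79) = 474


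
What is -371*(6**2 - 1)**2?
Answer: -454475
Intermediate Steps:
-371*(6**2 - 1)**2 = -371*(36 - 1)**2 = -371*35**2 = -371*1225 = -454475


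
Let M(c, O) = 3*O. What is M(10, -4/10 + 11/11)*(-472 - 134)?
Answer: -5454/5 ≈ -1090.8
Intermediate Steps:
M(10, -4/10 + 11/11)*(-472 - 134) = (3*(-4/10 + 11/11))*(-472 - 134) = (3*(-4*⅒ + 11*(1/11)))*(-606) = (3*(-⅖ + 1))*(-606) = (3*(⅗))*(-606) = (9/5)*(-606) = -5454/5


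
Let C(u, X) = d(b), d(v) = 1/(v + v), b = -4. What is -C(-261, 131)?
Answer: ⅛ ≈ 0.12500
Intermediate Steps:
d(v) = 1/(2*v)
C(u, X) = -⅛ (C(u, X) = (½)/(-4) = (½)*(-¼) = -⅛)
-C(-261, 131) = -1*(-⅛) = ⅛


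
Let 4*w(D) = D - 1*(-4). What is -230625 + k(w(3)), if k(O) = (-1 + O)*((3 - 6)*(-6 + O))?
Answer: -3689847/16 ≈ -2.3062e+5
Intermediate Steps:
w(D) = 1 + D/4 (w(D) = (D - 1*(-4))/4 = (D + 4)/4 = (4 + D)/4 = 1 + D/4)
k(O) = (-1 + O)*(18 - 3*O) (k(O) = (-1 + O)*(-3*(-6 + O)) = (-1 + O)*(18 - 3*O))
-230625 + k(w(3)) = -230625 + (-18 - 3*(1 + (¼)*3)² + 21*(1 + (¼)*3)) = -230625 + (-18 - 3*(1 + ¾)² + 21*(1 + ¾)) = -230625 + (-18 - 3*(7/4)² + 21*(7/4)) = -230625 + (-18 - 3*49/16 + 147/4) = -230625 + (-18 - 147/16 + 147/4) = -230625 + 153/16 = -3689847/16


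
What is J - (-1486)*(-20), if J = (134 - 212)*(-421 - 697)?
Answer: 57484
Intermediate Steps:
J = 87204 (J = -78*(-1118) = 87204)
J - (-1486)*(-20) = 87204 - (-1486)*(-20) = 87204 - 1486*20 = 87204 - 29720 = 57484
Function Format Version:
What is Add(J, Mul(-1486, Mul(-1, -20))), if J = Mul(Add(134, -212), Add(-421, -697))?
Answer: 57484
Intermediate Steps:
J = 87204 (J = Mul(-78, -1118) = 87204)
Add(J, Mul(-1486, Mul(-1, -20))) = Add(87204, Mul(-1486, Mul(-1, -20))) = Add(87204, Mul(-1486, 20)) = Add(87204, -29720) = 57484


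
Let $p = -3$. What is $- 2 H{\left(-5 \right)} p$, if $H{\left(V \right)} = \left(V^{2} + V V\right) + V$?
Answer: $270$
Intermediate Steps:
$H{\left(V \right)} = V + 2 V^{2}$ ($H{\left(V \right)} = \left(V^{2} + V^{2}\right) + V = 2 V^{2} + V = V + 2 V^{2}$)
$- 2 H{\left(-5 \right)} p = - 2 \left(- 5 \left(1 + 2 \left(-5\right)\right)\right) \left(-3\right) = - 2 \left(- 5 \left(1 - 10\right)\right) \left(-3\right) = - 2 \left(\left(-5\right) \left(-9\right)\right) \left(-3\right) = \left(-2\right) 45 \left(-3\right) = \left(-90\right) \left(-3\right) = 270$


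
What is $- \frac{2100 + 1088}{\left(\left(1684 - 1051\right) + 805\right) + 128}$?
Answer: $- \frac{1594}{783} \approx -2.0358$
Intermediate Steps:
$- \frac{2100 + 1088}{\left(\left(1684 - 1051\right) + 805\right) + 128} = - \frac{3188}{\left(633 + 805\right) + 128} = - \frac{3188}{1438 + 128} = - \frac{3188}{1566} = \left(-1\right) \frac{1594}{783} = - \frac{1594}{783}$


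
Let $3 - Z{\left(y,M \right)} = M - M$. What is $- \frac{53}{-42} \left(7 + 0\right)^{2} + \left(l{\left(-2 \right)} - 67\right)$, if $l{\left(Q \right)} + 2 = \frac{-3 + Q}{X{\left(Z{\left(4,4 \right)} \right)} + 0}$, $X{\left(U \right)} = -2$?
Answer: $- \frac{14}{3} \approx -4.6667$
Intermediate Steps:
$Z{\left(y,M \right)} = 3$ ($Z{\left(y,M \right)} = 3 - \left(M - M\right) = 3 - 0 = 3 + 0 = 3$)
$l{\left(Q \right)} = - \frac{1}{2} - \frac{Q}{2}$ ($l{\left(Q \right)} = -2 + \frac{-3 + Q}{-2 + 0} = -2 + \frac{-3 + Q}{-2} = -2 + \left(-3 + Q\right) \left(- \frac{1}{2}\right) = -2 - \left(- \frac{3}{2} + \frac{Q}{2}\right) = - \frac{1}{2} - \frac{Q}{2}$)
$- \frac{53}{-42} \left(7 + 0\right)^{2} + \left(l{\left(-2 \right)} - 67\right) = - \frac{53}{-42} \left(7 + 0\right)^{2} - \frac{133}{2} = \left(-53\right) \left(- \frac{1}{42}\right) 7^{2} + \left(\left(- \frac{1}{2} + 1\right) - 67\right) = \frac{53}{42} \cdot 49 + \left(\frac{1}{2} - 67\right) = \frac{371}{6} - \frac{133}{2} = - \frac{14}{3}$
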